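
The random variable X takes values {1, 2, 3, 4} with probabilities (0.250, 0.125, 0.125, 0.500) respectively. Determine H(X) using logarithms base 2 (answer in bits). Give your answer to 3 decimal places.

H(X) = −Σ p·log₂ p.
  −(0.250)·log₂(0.250) = 0.5000
  −(0.125)·log₂(0.125) = 0.3750
  −(0.125)·log₂(0.125) = 0.3750
  −(0.500)·log₂(0.500) = 0.5000
Sum: 0.5000 + 0.3750 + 0.3750 + 0.5000 = 1.750 bits.

1.750 bits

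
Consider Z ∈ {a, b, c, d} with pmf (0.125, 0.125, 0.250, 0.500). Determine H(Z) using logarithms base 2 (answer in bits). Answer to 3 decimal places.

H(Z) = −Σ p·log₂ p.
  −(0.125)·log₂(0.125) = 0.3750
  −(0.125)·log₂(0.125) = 0.3750
  −(0.250)·log₂(0.250) = 0.5000
  −(0.500)·log₂(0.500) = 0.5000
Sum: 0.3750 + 0.3750 + 0.5000 + 0.5000 = 1.750 bits.

1.750 bits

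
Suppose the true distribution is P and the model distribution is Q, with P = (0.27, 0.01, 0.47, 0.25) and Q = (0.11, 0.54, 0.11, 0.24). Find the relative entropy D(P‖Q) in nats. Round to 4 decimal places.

D(P‖Q) = Σ p·ln(p/q).
  0.27·ln(0.27/0.11) = 0.24244
  0.01·ln(0.01/0.54) = -0.03989
  0.47·ln(0.47/0.11) = 0.68256
  0.25·ln(0.25/0.24) = 0.01021
D(P‖Q) = 0.8953 nats.

0.8953 nats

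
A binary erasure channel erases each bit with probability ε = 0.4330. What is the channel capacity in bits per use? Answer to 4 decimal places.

Binary erasure channel: capacity C = 1 − ε.
C = 1 − 0.4330 = 0.5670 bits per channel use.

0.5670 bits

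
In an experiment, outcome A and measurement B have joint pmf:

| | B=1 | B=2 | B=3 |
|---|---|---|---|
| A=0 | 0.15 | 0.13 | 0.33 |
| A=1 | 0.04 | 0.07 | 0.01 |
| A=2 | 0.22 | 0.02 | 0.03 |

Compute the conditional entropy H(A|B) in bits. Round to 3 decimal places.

1.048 bits

Chain rule: H(A|B) = H(A,B) − H(B).
Marginals: p(A) = (0.6100, 0.1200, 0.2700), p(B) = (0.4100, 0.2200, 0.3700).
H(A,B) = 2.5870 bits; H(B) = 1.5387 bits.
H(A|B) = 2.5870 − 1.5387 = 1.048 bits.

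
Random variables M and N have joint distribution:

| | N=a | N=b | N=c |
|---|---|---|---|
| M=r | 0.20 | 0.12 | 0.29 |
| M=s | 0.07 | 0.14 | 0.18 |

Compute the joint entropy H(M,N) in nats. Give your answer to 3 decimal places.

H(M,N) = −Σ p(x,y)·ln p(x,y) over all 6 cells.
  cell (r,a): −0.20·ln0.20 = 0.3219
  cell (r,b): −0.12·ln0.12 = 0.2544
  cell (r,c): −0.29·ln0.29 = 0.3590
  cell (s,a): −0.07·ln0.07 = 0.1861
  cell (s,b): −0.14·ln0.14 = 0.2753
  cell (s,c): −0.18·ln0.18 = 0.3087
Sum = 1.705 nats.

1.705 nats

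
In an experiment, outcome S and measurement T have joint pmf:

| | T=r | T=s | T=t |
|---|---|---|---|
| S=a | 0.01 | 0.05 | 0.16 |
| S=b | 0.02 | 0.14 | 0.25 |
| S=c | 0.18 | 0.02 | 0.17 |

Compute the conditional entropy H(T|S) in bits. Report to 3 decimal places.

1.170 bits

Marginals: p(S) = (0.2200, 0.4100, 0.3700), p(T) = (0.2100, 0.2100, 0.5800).
H(T|S) = Σ p(S) · H(T|S=·).
  S=a: p=0.2200, H(T|S=a) = 1.0226
  S=b: p=0.4100, H(T|S=b) = 1.1771
  S=c: p=0.3700, H(T|S=c) = 1.2488
Weighted sum = 1.170 bits.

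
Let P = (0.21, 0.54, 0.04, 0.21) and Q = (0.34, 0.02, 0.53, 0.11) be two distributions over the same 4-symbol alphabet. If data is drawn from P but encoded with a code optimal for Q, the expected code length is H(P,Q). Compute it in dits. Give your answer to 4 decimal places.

1.2282 dits

H(P,Q) = −Σ p·log₁₀ q.
  −0.21·log₁₀(0.34) = 0.09839
  −0.54·log₁₀(0.02) = 0.91744
  −0.04·log₁₀(0.53) = 0.01103
  −0.21·log₁₀(0.11) = 0.20131
H(P,Q) = 1.2282 dits.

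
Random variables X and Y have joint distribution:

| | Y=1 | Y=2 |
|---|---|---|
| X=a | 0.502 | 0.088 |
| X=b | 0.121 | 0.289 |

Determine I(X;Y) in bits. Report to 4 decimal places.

Marginals: p(X) = (0.5900, 0.4100), p(Y) = (0.6230, 0.3770).
I(X;Y) = Σ p(x,y)·log₂[p(x,y)/(p(x)p(y))].
  (a,1): 0.502·log₂(1.3657) = 0.22573
  (a,2): 0.088·log₂(0.3956) = -0.11772
  (b,1): 0.121·log₂(0.4737) = -0.13043
  (b,2): 0.289·log₂(1.8697) = 0.26091
Sum = 0.2385 bits.

0.2385 bits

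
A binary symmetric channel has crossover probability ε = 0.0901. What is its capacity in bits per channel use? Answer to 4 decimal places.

Binary symmetric channel: C = 1 − h₂(ε) where h₂ is the binary entropy function.
h₂(0.0901) = −0.0901·log₂0.0901 − 0.9099·log₂0.9099 = 0.4368.
C = 1 − 0.4368 = 0.5632 bits per channel use.

0.5632 bits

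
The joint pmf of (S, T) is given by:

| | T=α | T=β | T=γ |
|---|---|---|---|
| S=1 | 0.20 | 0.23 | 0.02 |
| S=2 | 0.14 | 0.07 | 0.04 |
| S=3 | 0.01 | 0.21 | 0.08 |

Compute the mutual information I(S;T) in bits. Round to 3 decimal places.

Marginals: p(S) = (0.4500, 0.2500, 0.3000), p(T) = (0.3500, 0.5100, 0.1400).
I(S;T) = H(S) + H(T) − H(S,T).
H(S) = 1.5395, H(T) = 1.4226, H(S,T) = 2.7471.
I(S;T) = 1.5395 + 1.4226 − 2.7471 = 0.215 bits.

0.215 bits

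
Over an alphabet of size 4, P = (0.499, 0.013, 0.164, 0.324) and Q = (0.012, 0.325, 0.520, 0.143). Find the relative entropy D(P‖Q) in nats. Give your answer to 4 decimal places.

D(P‖Q) = Σ p·ln(p/q).
  0.499·ln(0.499/0.012) = 1.86012
  0.013·ln(0.013/0.325) = -0.04185
  0.164·ln(0.164/0.520) = -0.18925
  0.324·ln(0.324/0.143) = 0.26500
D(P‖Q) = 1.8940 nats.

1.8940 nats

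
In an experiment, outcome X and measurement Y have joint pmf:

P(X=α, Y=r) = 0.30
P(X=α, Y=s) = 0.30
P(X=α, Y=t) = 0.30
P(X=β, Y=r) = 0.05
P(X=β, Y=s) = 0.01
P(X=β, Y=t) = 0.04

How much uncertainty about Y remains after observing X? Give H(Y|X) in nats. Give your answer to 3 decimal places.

1.083 nats

Chain rule: H(Y|X) = H(X,Y) − H(X).
Marginals: p(X) = (0.9000, 0.1000), p(Y) = (0.3500, 0.3100, 0.3400).
H(X,Y) = 1.4082 nats; H(X) = 0.3251 nats.
H(Y|X) = 1.4082 − 0.3251 = 1.083 nats.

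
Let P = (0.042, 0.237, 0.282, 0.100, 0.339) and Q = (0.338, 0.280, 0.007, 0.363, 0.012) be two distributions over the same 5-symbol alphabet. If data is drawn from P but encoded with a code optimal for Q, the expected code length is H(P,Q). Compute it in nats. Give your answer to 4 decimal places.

H(P,Q) = −Σ p·ln q.
  −0.042·ln(0.338) = 0.04556
  −0.237·ln(0.280) = 0.30169
  −0.282·ln(0.007) = 1.39924
  −0.100·ln(0.363) = 0.10134
  −0.339·ln(0.012) = 1.49935
H(P,Q) = 3.3472 nats.

3.3472 nats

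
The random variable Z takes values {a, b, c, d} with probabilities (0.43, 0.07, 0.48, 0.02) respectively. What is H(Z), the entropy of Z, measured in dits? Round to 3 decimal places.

H(Z) = −Σ p·log₁₀ p.
  −(0.43)·log₁₀(0.43) = 0.1576
  −(0.07)·log₁₀(0.07) = 0.0808
  −(0.48)·log₁₀(0.48) = 0.1530
  −(0.02)·log₁₀(0.02) = 0.0340
Sum: 0.1576 + 0.0808 + 0.1530 + 0.0340 = 0.425 dits.

0.425 dits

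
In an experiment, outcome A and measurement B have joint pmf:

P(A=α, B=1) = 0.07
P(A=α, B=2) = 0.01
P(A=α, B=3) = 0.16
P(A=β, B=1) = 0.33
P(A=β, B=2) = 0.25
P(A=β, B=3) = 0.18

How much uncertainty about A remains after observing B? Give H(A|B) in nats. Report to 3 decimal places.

0.463 nats

Chain rule: H(A|B) = H(A,B) − H(B).
Marginals: p(A) = (0.2400, 0.7600), p(B) = (0.4000, 0.2600, 0.3400).
H(A,B) = 1.5465 nats; H(B) = 1.0836 nats.
H(A|B) = 1.5465 − 1.0836 = 0.463 nats.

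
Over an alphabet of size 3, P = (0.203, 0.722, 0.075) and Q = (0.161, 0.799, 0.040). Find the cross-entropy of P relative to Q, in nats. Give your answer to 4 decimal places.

H(P,Q) = −Σ p·ln q.
  −0.203·ln(0.161) = 0.37075
  −0.722·ln(0.799) = 0.16201
  −0.075·ln(0.040) = 0.24142
H(P,Q) = 0.7742 nats.

0.7742 nats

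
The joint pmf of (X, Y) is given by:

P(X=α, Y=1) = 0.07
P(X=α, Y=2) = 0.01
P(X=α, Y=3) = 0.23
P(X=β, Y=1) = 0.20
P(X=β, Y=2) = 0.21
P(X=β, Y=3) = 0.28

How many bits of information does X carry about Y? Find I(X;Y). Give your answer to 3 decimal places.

0.105 bits

Marginals: p(X) = (0.3100, 0.6900), p(Y) = (0.2700, 0.2200, 0.5100).
I(X;Y) = Σ p(x,y)·log₂[p(x,y)/(p(x)p(y))].
  (α,1): 0.07·log₂(0.8363) = -0.0181
  (α,2): 0.01·log₂(0.1466) = -0.0277
  (α,3): 0.23·log₂(1.4548) = 0.1244
  (β,1): 0.20·log₂(1.0735) = 0.0205
  (β,2): 0.21·log₂(1.3834) = 0.0983
  (β,3): 0.28·log₂(0.7957) = -0.0923
Sum = 0.105 bits.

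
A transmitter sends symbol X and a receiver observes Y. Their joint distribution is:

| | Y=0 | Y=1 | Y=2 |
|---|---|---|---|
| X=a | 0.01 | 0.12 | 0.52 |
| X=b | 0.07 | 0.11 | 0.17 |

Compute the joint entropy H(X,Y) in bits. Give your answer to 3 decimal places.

H(X,Y) = −Σ p(x,y)·log₂ p(x,y) over all 6 cells.
  cell (a,0): −0.01·log₂0.01 = 0.0664
  cell (a,1): −0.12·log₂0.12 = 0.3671
  cell (a,2): −0.52·log₂0.52 = 0.4906
  cell (b,0): −0.07·log₂0.07 = 0.2686
  cell (b,1): −0.11·log₂0.11 = 0.3503
  cell (b,2): −0.17·log₂0.17 = 0.4346
Sum = 1.978 bits.

1.978 bits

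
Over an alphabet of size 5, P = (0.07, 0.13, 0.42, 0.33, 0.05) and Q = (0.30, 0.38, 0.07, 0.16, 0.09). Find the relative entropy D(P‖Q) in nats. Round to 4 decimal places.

0.7207 nats

D(P‖Q) = Σ p·ln(p/q).
  0.07·ln(0.07/0.30) = -0.10187
  0.13·ln(0.13/0.38) = -0.13944
  0.42·ln(0.42/0.07) = 0.75254
  0.33·ln(0.33/0.16) = 0.23889
  0.05·ln(0.05/0.09) = -0.02939
D(P‖Q) = 0.7207 nats.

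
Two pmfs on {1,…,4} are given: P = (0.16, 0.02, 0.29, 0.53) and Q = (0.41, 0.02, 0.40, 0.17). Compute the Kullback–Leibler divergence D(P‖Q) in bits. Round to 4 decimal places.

0.5177 bits

D(P‖Q) = Σ p·log₂(p/q).
  0.16·log₂(0.16/0.41) = -0.21721
  0.02·log₂(0.02/0.02) = 0.00000
  0.29·log₂(0.29/0.40) = -0.13454
  0.53·log₂(0.53/0.17) = 0.86944
D(P‖Q) = 0.5177 bits.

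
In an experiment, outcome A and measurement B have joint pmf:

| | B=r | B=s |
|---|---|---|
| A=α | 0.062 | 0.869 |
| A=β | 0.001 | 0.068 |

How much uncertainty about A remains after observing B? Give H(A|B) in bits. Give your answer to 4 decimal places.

0.3592 bits

Marginals: p(A) = (0.9310, 0.0690), p(B) = (0.0630, 0.9370).
H(A|B) = Σ p(B) · H(A|B=·).
  B=r: p=0.0630, H(A|B=r) = 0.1176
  B=s: p=0.9370, H(A|B=s) = 0.3754
Weighted sum = 0.3592 bits.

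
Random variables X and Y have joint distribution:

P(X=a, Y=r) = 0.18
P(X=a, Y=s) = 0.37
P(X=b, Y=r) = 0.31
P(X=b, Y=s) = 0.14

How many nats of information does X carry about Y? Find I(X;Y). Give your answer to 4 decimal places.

0.0662 nats

Marginals: p(X) = (0.5500, 0.4500), p(Y) = (0.4900, 0.5100).
I(X;Y) = Σ p(x,y)·ln[p(x,y)/(p(x)p(y))].
  (a,r): 0.18·ln(0.6679) = -0.07265
  (a,s): 0.37·ln(1.3191) = 0.10246
  (b,r): 0.31·ln(1.4059) = 0.10561
  (b,s): 0.14·ln(0.6100) = -0.06920
Sum = 0.0662 nats.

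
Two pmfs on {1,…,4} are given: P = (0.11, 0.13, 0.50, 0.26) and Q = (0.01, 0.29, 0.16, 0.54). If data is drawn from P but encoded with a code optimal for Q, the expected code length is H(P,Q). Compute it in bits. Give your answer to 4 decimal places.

H(P,Q) = −Σ p·log₂ q.
  −0.11·log₂(0.01) = 0.73082
  −0.13·log₂(0.29) = 0.23216
  −0.50·log₂(0.16) = 1.32193
  −0.26·log₂(0.54) = 0.23113
H(P,Q) = 2.5160 bits.

2.5160 bits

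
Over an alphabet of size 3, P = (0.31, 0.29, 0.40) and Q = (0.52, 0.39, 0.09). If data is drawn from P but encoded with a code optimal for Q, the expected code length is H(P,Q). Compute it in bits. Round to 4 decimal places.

H(P,Q) = −Σ p·log₂ q.
  −0.31·log₂(0.52) = 0.29246
  −0.29·log₂(0.39) = 0.39395
  −0.40·log₂(0.09) = 1.38957
H(P,Q) = 2.0760 bits.

2.0760 bits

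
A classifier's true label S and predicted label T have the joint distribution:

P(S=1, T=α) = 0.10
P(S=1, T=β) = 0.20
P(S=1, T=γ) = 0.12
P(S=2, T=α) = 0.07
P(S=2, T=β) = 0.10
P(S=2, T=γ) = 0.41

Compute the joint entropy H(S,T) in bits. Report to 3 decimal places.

2.292 bits

H(S,T) = −Σ p(x,y)·log₂ p(x,y) over all 6 cells.
  cell (1,α): −0.10·log₂0.10 = 0.3322
  cell (1,β): −0.20·log₂0.20 = 0.4644
  cell (1,γ): −0.12·log₂0.12 = 0.3671
  cell (2,α): −0.07·log₂0.07 = 0.2686
  cell (2,β): −0.10·log₂0.10 = 0.3322
  cell (2,γ): −0.41·log₂0.41 = 0.5274
Sum = 2.292 bits.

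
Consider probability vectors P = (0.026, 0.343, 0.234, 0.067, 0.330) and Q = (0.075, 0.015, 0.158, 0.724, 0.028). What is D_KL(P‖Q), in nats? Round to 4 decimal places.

D(P‖Q) = Σ p·ln(p/q).
  0.026·ln(0.026/0.075) = -0.02754
  0.343·ln(0.343/0.015) = 1.07348
  0.234·ln(0.234/0.158) = 0.09190
  0.067·ln(0.067/0.724) = -0.15947
  0.330·ln(0.330/0.028) = 0.81407
D(P‖Q) = 1.7924 nats.

1.7924 nats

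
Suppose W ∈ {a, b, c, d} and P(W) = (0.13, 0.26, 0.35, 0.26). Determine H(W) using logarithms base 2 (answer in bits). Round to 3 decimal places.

H(W) = −Σ p·log₂ p.
  −(0.13)·log₂(0.13) = 0.3826
  −(0.26)·log₂(0.26) = 0.5053
  −(0.35)·log₂(0.35) = 0.5301
  −(0.26)·log₂(0.26) = 0.5053
Sum: 0.3826 + 0.5053 + 0.5301 + 0.5053 = 1.923 bits.

1.923 bits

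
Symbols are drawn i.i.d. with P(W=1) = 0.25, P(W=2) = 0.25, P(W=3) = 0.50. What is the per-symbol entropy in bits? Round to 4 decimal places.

H(W) = −Σ p·log₂ p.
  −(0.25)·log₂(0.25) = 0.50000
  −(0.25)·log₂(0.25) = 0.50000
  −(0.50)·log₂(0.50) = 0.50000
Sum: 0.50000 + 0.50000 + 0.50000 = 1.5000 bits.

1.5000 bits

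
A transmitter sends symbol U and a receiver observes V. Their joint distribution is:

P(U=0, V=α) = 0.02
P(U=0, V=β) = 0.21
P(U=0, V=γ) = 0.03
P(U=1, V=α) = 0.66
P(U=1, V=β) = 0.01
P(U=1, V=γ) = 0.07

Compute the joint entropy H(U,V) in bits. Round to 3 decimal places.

H(U,V) = −Σ p(x,y)·log₂ p(x,y) over all 6 cells.
  cell (0,α): −0.02·log₂0.02 = 0.1129
  cell (0,β): −0.21·log₂0.21 = 0.4728
  cell (0,γ): −0.03·log₂0.03 = 0.1518
  cell (1,α): −0.66·log₂0.66 = 0.3956
  cell (1,β): −0.01·log₂0.01 = 0.0664
  cell (1,γ): −0.07·log₂0.07 = 0.2686
Sum = 1.468 bits.

1.468 bits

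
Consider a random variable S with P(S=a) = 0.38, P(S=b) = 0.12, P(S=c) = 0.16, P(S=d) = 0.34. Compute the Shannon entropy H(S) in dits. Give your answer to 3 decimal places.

H(S) = −Σ p·log₁₀ p.
  −(0.38)·log₁₀(0.38) = 0.1597
  −(0.12)·log₁₀(0.12) = 0.1105
  −(0.16)·log₁₀(0.16) = 0.1273
  −(0.34)·log₁₀(0.34) = 0.1593
Sum: 0.1597 + 0.1105 + 0.1273 + 0.1593 = 0.557 dits.

0.557 dits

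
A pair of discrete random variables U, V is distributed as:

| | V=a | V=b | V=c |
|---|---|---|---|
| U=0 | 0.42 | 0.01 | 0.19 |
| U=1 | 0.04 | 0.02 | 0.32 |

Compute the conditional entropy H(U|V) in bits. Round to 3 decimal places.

0.709 bits

Marginals: p(U) = (0.6200, 0.3800), p(V) = (0.4600, 0.0300, 0.5100).
H(U|V) = Σ p(V) · H(U|V=·).
  V=a: p=0.4600, H(U|V=a) = 0.4262
  V=b: p=0.0300, H(U|V=b) = 0.9183
  V=c: p=0.5100, H(U|V=c) = 0.9526
Weighted sum = 0.709 bits.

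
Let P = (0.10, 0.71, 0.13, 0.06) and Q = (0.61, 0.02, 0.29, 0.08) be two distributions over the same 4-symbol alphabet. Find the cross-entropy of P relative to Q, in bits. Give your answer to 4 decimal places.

H(P,Q) = −Σ p·log₂ q.
  −0.10·log₂(0.61) = 0.07131
  −0.71·log₂(0.02) = 4.00714
  −0.13·log₂(0.29) = 0.23216
  −0.06·log₂(0.08) = 0.21863
H(P,Q) = 4.5292 bits.

4.5292 bits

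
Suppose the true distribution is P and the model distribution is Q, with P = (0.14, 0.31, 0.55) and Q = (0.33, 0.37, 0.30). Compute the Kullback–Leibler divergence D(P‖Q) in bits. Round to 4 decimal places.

0.2286 bits

D(P‖Q) = Σ p·log₂(p/q).
  0.14·log₂(0.14/0.33) = -0.17319
  0.31·log₂(0.31/0.37) = -0.07913
  0.55·log₂(0.55/0.30) = 0.48096
D(P‖Q) = 0.2286 bits.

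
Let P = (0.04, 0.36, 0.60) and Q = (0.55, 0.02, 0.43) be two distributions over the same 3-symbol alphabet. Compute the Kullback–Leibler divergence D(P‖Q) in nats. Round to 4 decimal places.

1.1356 nats

D(P‖Q) = Σ p·ln(p/q).
  0.04·ln(0.04/0.55) = -0.10484
  0.36·ln(0.36/0.02) = 1.04053
  0.60·ln(0.60/0.43) = 0.19989
D(P‖Q) = 1.1356 nats.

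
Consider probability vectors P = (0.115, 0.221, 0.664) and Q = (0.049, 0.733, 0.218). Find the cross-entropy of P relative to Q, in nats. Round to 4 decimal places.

H(P,Q) = −Σ p·ln q.
  −0.115·ln(0.049) = 0.34683
  −0.221·ln(0.733) = 0.06864
  −0.664·ln(0.218) = 1.01144
H(P,Q) = 1.4269 nats.

1.4269 nats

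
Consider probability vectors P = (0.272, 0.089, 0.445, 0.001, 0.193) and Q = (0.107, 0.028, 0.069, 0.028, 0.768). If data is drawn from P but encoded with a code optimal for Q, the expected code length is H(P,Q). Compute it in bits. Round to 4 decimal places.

3.1313 bits

H(P,Q) = −Σ p·log₂ q.
  −0.272·log₂(0.107) = 0.87701
  −0.089·log₂(0.028) = 0.45910
  −0.445·log₂(0.069) = 1.71648
  −0.001·log₂(0.028) = 0.00516
  −0.193·log₂(0.768) = 0.07350
H(P,Q) = 3.1313 bits.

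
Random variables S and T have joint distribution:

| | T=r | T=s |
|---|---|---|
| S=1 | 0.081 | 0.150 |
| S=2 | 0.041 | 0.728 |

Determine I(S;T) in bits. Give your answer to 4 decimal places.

0.0882 bits

Marginals: p(S) = (0.2310, 0.7690), p(T) = (0.1220, 0.8780).
I(S;T) = Σ p(x,y)·log₂[p(x,y)/(p(x)p(y))].
  (1,r): 0.081·log₂(2.8742) = 0.12337
  (1,s): 0.150·log₂(0.7396) = -0.06528
  (2,r): 0.041·log₂(0.4370) = -0.04896
  (2,s): 0.728·log₂(1.0782) = 0.07911
Sum = 0.0882 bits.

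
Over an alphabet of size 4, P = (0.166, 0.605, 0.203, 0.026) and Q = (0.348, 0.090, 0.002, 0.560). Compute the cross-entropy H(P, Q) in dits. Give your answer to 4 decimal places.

1.2632 dits

H(P,Q) = −Σ p·log₁₀ q.
  −0.166·log₁₀(0.348) = 0.07610
  −0.605·log₁₀(0.090) = 0.63268
  −0.203·log₁₀(0.002) = 0.54789
  −0.026·log₁₀(0.560) = 0.00655
H(P,Q) = 1.2632 dits.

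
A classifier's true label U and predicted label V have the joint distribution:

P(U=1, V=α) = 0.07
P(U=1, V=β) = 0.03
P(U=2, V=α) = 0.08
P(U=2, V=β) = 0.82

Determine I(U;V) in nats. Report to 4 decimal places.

Marginals: p(U) = (0.1000, 0.9000), p(V) = (0.1500, 0.8500).
I(U;V) = Σ p(x,y)·ln[p(x,y)/(p(x)p(y))].
  (1,α): 0.07·ln(4.6667) = 0.10783
  (1,β): 0.03·ln(0.3529) = -0.03124
  (2,α): 0.08·ln(0.5926) = -0.04186
  (2,β): 0.82·ln(1.0719) = 0.05693
Sum = 0.0917 nats.

0.0917 nats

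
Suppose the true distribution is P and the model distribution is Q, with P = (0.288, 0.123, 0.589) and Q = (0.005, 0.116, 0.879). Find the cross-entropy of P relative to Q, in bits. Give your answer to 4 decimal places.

H(P,Q) = −Σ p·log₂ q.
  −0.288·log₂(0.005) = 2.20143
  −0.123·log₂(0.116) = 0.38226
  −0.589·log₂(0.879) = 0.10959
H(P,Q) = 2.6933 bits.

2.6933 bits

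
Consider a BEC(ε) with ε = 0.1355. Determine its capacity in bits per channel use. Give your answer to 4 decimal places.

0.8645 bits

Binary erasure channel: capacity C = 1 − ε.
C = 1 − 0.1355 = 0.8645 bits per channel use.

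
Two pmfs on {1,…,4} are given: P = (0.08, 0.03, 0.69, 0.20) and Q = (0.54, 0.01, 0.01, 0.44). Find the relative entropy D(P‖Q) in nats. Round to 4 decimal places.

D(P‖Q) = Σ p·ln(p/q).
  0.08·ln(0.08/0.54) = -0.15276
  0.03·ln(0.03/0.01) = 0.03296
  0.69·ln(0.69/0.01) = 2.92153
  0.20·ln(0.20/0.44) = -0.15769
D(P‖Q) = 2.6440 nats.

2.6440 nats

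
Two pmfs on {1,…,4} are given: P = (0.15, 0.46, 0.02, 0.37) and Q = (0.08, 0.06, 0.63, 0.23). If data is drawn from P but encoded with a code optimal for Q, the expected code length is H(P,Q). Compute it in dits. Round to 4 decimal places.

0.9668 dits

H(P,Q) = −Σ p·log₁₀ q.
  −0.15·log₁₀(0.08) = 0.16454
  −0.46·log₁₀(0.06) = 0.56205
  −0.02·log₁₀(0.63) = 0.00401
  −0.37·log₁₀(0.23) = 0.23616
H(P,Q) = 0.9668 dits.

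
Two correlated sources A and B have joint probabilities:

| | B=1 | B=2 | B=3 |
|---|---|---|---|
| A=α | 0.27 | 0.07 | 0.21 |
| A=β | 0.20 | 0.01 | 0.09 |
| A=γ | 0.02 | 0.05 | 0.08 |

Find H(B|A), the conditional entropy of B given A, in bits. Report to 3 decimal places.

1.309 bits

Marginals: p(A) = (0.5500, 0.3000, 0.1500), p(B) = (0.4900, 0.1300, 0.3800).
H(B|A) = Σ p(A) · H(B|A=·).
  A=α: p=0.5500, H(B|A=α) = 1.4128
  A=β: p=0.3000, H(B|A=β) = 1.0746
  A=γ: p=0.1500, H(B|A=γ) = 1.3996
Weighted sum = 1.309 bits.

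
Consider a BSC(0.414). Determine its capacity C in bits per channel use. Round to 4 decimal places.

Binary symmetric channel: C = 1 − h₂(ε) where h₂ is the binary entropy function.
h₂(0.414) = −0.414·log₂0.414 − 0.586·log₂0.586 = 0.9786.
C = 1 − 0.9786 = 0.0214 bits per channel use.

0.0214 bits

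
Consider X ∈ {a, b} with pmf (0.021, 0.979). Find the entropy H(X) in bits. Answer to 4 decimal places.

H(X) = −Σ p·log₂ p.
  −(0.021)·log₂(0.021) = 0.11704
  −(0.979)·log₂(0.979) = 0.02998
Sum: 0.11704 + 0.02998 = 0.1470 bits.

0.1470 bits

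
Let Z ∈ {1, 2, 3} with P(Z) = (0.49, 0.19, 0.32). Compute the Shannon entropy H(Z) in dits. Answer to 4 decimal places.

H(Z) = −Σ p·log₁₀ p.
  −(0.49)·log₁₀(0.49) = 0.15180
  −(0.19)·log₁₀(0.19) = 0.13704
  −(0.32)·log₁₀(0.32) = 0.15835
Sum: 0.15180 + 0.13704 + 0.15835 = 0.4472 dits.

0.4472 dits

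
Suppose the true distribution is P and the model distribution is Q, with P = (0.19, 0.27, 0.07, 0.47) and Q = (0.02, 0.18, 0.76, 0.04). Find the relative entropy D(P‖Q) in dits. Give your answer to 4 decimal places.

D(P‖Q) = Σ p·log₁₀(p/q).
  0.19·log₁₀(0.19/0.02) = 0.18577
  0.27·log₁₀(0.27/0.18) = 0.04754
  0.07·log₁₀(0.07/0.76) = -0.07250
  0.47·log₁₀(0.47/0.04) = 0.50292
D(P‖Q) = 0.6637 dits.

0.6637 dits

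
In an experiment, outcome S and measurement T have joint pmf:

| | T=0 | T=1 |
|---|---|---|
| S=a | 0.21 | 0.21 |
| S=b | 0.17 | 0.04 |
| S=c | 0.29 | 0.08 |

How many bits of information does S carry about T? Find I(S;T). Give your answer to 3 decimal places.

Marginals: p(S) = (0.4200, 0.2100, 0.3700), p(T) = (0.6700, 0.3300).
I(S;T) = H(S) + H(T) − H(S,T).
H(S) = 1.5292, H(T) = 0.9149, H(S,T) = 2.3754.
I(S;T) = 1.5292 + 0.9149 − 2.3754 = 0.069 bits.

0.069 bits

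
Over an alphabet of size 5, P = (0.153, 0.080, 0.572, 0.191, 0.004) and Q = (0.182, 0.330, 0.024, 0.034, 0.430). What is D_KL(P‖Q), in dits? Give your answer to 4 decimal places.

D(P‖Q) = Σ p·log₁₀(p/q).
  0.153·log₁₀(0.153/0.182) = -0.01153
  0.080·log₁₀(0.080/0.330) = -0.04923
  0.572·log₁₀(0.572/0.024) = 0.78775
  0.191·log₁₀(0.191/0.034) = 0.14316
  0.004·log₁₀(0.004/0.430) = -0.00813
D(P‖Q) = 0.8620 dits.

0.8620 dits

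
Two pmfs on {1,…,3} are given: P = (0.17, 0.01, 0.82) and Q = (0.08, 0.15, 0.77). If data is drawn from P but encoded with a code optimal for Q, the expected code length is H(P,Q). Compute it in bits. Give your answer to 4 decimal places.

0.9560 bits

H(P,Q) = −Σ p·log₂ q.
  −0.17·log₂(0.08) = 0.61946
  −0.01·log₂(0.15) = 0.02737
  −0.82·log₂(0.77) = 0.30920
H(P,Q) = 0.9560 bits.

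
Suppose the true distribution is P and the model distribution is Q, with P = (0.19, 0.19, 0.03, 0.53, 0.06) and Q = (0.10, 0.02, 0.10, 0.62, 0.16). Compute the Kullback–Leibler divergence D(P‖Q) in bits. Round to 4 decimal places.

D(P‖Q) = Σ p·log₂(p/q).
  0.19·log₂(0.19/0.10) = 0.17594
  0.19·log₂(0.19/0.02) = 0.61711
  0.03·log₂(0.03/0.10) = -0.05211
  0.53·log₂(0.53/0.62) = -0.11993
  0.06·log₂(0.06/0.16) = -0.08490
D(P‖Q) = 0.5361 bits.

0.5361 bits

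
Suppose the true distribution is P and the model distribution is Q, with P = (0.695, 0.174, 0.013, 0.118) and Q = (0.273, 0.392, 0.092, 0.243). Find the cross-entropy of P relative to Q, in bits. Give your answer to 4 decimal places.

H(P,Q) = −Σ p·log₂ q.
  −0.695·log₂(0.273) = 1.30175
  −0.174·log₂(0.392) = 0.23509
  −0.013·log₂(0.092) = 0.04475
  −0.118·log₂(0.243) = 0.24083
H(P,Q) = 1.8224 bits.

1.8224 bits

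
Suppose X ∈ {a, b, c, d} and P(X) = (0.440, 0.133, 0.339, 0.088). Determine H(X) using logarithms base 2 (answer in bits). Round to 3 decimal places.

H(X) = −Σ p·log₂ p.
  −(0.440)·log₂(0.440) = 0.5211
  −(0.133)·log₂(0.133) = 0.3871
  −(0.339)·log₂(0.339) = 0.5291
  −(0.088)·log₂(0.088) = 0.3086
Sum: 0.5211 + 0.3871 + 0.5291 + 0.3086 = 1.746 bits.

1.746 bits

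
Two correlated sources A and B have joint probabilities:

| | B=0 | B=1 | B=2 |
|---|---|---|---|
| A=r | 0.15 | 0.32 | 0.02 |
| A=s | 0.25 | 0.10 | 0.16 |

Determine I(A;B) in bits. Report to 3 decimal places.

0.195 bits

Marginals: p(A) = (0.4900, 0.5100), p(B) = (0.4000, 0.4200, 0.1800).
I(A;B) = H(A) + H(B) − H(A,B).
H(A) = 0.9997, H(B) = 1.4997, H(A,B) = 2.3047.
I(A;B) = 0.9997 + 1.4997 − 2.3047 = 0.195 bits.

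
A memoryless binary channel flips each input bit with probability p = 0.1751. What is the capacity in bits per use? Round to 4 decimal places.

Binary symmetric channel: C = 1 − h₂(ε) where h₂ is the binary entropy function.
h₂(0.1751) = −0.1751·log₂0.1751 − 0.8249·log₂0.8249 = 0.6692.
C = 1 − 0.6692 = 0.3308 bits per channel use.

0.3308 bits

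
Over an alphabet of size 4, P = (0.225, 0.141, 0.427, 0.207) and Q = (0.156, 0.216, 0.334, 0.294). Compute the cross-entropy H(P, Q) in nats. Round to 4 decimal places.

H(P,Q) = −Σ p·ln q.
  −0.225·ln(0.156) = 0.41803
  −0.141·ln(0.216) = 0.21608
  −0.427·ln(0.334) = 0.46825
  −0.207·ln(0.294) = 0.25340
H(P,Q) = 1.3558 nats.

1.3558 nats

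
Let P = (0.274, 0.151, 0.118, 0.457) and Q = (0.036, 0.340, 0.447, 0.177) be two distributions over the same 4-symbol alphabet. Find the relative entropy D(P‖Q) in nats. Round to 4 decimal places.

D(P‖Q) = Σ p·ln(p/q).
  0.274·ln(0.274/0.036) = 0.55611
  0.151·ln(0.151/0.340) = -0.12256
  0.118·ln(0.118/0.447) = -0.15716
  0.457·ln(0.457/0.177) = 0.43348
D(P‖Q) = 0.7099 nats.

0.7099 nats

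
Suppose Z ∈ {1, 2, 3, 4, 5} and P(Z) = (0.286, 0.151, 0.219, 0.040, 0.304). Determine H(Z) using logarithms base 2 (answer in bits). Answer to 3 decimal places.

H(Z) = −Σ p·log₂ p.
  −(0.286)·log₂(0.286) = 0.5165
  −(0.151)·log₂(0.151) = 0.4118
  −(0.219)·log₂(0.219) = 0.4798
  −(0.040)·log₂(0.040) = 0.1858
  −(0.304)·log₂(0.304) = 0.5222
Sum: 0.5165 + 0.4118 + 0.4798 + 0.1858 + 0.5222 = 2.116 bits.

2.116 bits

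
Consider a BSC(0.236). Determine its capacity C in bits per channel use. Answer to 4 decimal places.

Binary symmetric channel: C = 1 − h₂(ε) where h₂ is the binary entropy function.
h₂(0.236) = −0.236·log₂0.236 − 0.764·log₂0.764 = 0.7883.
C = 1 − 0.7883 = 0.2117 bits per channel use.

0.2117 bits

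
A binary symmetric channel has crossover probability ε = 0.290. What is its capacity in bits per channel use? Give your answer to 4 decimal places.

Binary symmetric channel: C = 1 − h₂(ε) where h₂ is the binary entropy function.
h₂(0.290) = −0.290·log₂0.290 − 0.710·log₂0.710 = 0.8687.
C = 1 − 0.8687 = 0.1313 bits per channel use.

0.1313 bits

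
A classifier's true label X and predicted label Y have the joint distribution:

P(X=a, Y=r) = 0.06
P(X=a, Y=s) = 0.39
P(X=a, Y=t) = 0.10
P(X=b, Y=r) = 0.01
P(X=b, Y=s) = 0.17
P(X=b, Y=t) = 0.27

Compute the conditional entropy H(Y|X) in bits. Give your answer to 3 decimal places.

Marginals: p(X) = (0.5500, 0.4500), p(Y) = (0.0700, 0.5600, 0.3700).
H(Y|X) = Σ p(X) · H(Y|X=·).
  X=a: p=0.5500, H(Y|X=a) = 1.1475
  X=b: p=0.4500, H(Y|X=b) = 1.0948
Weighted sum = 1.124 bits.

1.124 bits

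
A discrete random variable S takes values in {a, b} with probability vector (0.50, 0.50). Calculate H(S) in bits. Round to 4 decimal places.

1.0000 bits

H(S) = −Σ p·log₂ p.
  −(0.50)·log₂(0.50) = 0.50000
  −(0.50)·log₂(0.50) = 0.50000
Sum: 0.50000 + 0.50000 = 1.0000 bits.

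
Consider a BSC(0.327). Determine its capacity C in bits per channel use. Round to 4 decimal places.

0.0882 bits

Binary symmetric channel: C = 1 − h₂(ε) where h₂ is the binary entropy function.
h₂(0.327) = −0.327·log₂0.327 − 0.673·log₂0.673 = 0.9118.
C = 1 − 0.9118 = 0.0882 bits per channel use.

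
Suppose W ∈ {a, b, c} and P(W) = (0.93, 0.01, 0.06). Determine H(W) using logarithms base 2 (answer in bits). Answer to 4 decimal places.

0.4073 bits

H(W) = −Σ p·log₂ p.
  −(0.93)·log₂(0.93) = 0.09737
  −(0.01)·log₂(0.01) = 0.06644
  −(0.06)·log₂(0.06) = 0.24353
Sum: 0.09737 + 0.06644 + 0.24353 = 0.4073 bits.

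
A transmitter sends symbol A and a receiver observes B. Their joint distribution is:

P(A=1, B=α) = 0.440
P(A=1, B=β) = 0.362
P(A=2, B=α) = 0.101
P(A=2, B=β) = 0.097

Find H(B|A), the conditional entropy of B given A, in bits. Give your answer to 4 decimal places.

0.9945 bits

Marginals: p(A) = (0.8020, 0.1980), p(B) = (0.5410, 0.4590).
H(B|A) = Σ p(A) · H(B|A=·).
  A=1: p=0.8020, H(B|A=1) = 0.9932
  A=2: p=0.1980, H(B|A=2) = 0.9997
Weighted sum = 0.9945 bits.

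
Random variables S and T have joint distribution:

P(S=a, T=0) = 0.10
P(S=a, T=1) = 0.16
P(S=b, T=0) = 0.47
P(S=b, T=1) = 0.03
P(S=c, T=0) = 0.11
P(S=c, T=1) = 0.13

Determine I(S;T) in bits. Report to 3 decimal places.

0.252 bits

Marginals: p(S) = (0.2600, 0.5000, 0.2400), p(T) = (0.6800, 0.3200).
I(S;T) = H(S) + H(T) − H(S,T).
H(S) = 1.4994, H(T) = 0.9044, H(S,T) = 2.1519.
I(S;T) = 1.4994 + 0.9044 − 2.1519 = 0.252 bits.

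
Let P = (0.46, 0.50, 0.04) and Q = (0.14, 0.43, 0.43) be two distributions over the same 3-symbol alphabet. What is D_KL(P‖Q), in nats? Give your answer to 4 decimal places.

D(P‖Q) = Σ p·ln(p/q).
  0.46·ln(0.46/0.14) = 0.54721
  0.50·ln(0.50/0.43) = 0.07541
  0.04·ln(0.04/0.43) = -0.09500
D(P‖Q) = 0.5276 nats.

0.5276 nats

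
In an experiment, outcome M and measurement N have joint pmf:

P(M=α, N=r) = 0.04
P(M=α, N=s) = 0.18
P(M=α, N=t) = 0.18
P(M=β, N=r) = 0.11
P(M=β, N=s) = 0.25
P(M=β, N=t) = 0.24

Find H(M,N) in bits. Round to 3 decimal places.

2.421 bits

H(M,N) = −Σ p(x,y)·log₂ p(x,y) over all 6 cells.
  cell (α,r): −0.04·log₂0.04 = 0.1858
  cell (α,s): −0.18·log₂0.18 = 0.4453
  cell (α,t): −0.18·log₂0.18 = 0.4453
  cell (β,r): −0.11·log₂0.11 = 0.3503
  cell (β,s): −0.25·log₂0.25 = 0.5000
  cell (β,t): −0.24·log₂0.24 = 0.4941
Sum = 2.421 bits.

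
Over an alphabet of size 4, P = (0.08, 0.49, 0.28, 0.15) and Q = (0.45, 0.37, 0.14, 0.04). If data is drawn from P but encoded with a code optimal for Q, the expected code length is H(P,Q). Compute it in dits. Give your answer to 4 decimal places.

0.6881 dits

H(P,Q) = −Σ p·log₁₀ q.
  −0.08·log₁₀(0.45) = 0.02774
  −0.49·log₁₀(0.37) = 0.21158
  −0.28·log₁₀(0.14) = 0.23908
  −0.15·log₁₀(0.04) = 0.20969
H(P,Q) = 0.6881 dits.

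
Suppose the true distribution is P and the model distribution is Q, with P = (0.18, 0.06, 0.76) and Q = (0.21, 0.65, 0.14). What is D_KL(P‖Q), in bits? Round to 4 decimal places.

1.6086 bits

D(P‖Q) = Σ p·log₂(p/q).
  0.18·log₂(0.18/0.21) = -0.04003
  0.06·log₂(0.06/0.65) = -0.20624
  0.76·log₂(0.76/0.14) = 1.85484
D(P‖Q) = 1.6086 bits.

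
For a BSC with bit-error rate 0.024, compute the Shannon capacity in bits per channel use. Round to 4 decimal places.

Binary symmetric channel: C = 1 − h₂(ε) where h₂ is the binary entropy function.
h₂(0.024) = −0.024·log₂0.024 − 0.976·log₂0.976 = 0.1633.
C = 1 − 0.1633 = 0.8367 bits per channel use.

0.8367 bits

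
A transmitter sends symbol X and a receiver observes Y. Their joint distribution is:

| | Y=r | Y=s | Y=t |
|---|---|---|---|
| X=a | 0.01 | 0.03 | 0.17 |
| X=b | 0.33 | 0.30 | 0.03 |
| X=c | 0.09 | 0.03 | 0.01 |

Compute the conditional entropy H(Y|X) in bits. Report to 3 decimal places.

Chain rule: H(Y|X) = H(X,Y) − H(X).
Marginals: p(X) = (0.2100, 0.6600, 0.1300), p(Y) = (0.4300, 0.3600, 0.2100).
H(X,Y) = 2.3843 bits; H(X) = 1.2511 bits.
H(Y|X) = 2.3843 − 1.2511 = 1.133 bits.

1.133 bits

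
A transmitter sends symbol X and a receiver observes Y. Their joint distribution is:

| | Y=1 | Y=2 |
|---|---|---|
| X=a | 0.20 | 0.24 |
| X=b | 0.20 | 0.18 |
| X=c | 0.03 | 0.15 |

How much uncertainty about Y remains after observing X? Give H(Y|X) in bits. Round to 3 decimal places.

0.934 bits

Marginals: p(X) = (0.4400, 0.3800, 0.1800), p(Y) = (0.4300, 0.5700).
H(Y|X) = Σ p(X) · H(Y|X=·).
  X=a: p=0.4400, H(Y|X=a) = 0.9940
  X=b: p=0.3800, H(Y|X=b) = 0.9980
  X=c: p=0.1800, H(Y|X=c) = 0.6500
Weighted sum = 0.934 bits.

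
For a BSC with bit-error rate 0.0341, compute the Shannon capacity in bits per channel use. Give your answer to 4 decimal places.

0.7854 bits

Binary symmetric channel: C = 1 − h₂(ε) where h₂ is the binary entropy function.
h₂(0.0341) = −0.0341·log₂0.0341 − 0.9659·log₂0.9659 = 0.2146.
C = 1 − 0.2146 = 0.7854 bits per channel use.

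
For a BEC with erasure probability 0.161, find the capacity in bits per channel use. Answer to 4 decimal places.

0.8390 bits

Binary erasure channel: capacity C = 1 − ε.
C = 1 − 0.161 = 0.8390 bits per channel use.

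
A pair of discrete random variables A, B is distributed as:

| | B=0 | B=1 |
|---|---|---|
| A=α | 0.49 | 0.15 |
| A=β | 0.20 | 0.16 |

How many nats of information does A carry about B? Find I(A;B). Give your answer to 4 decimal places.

0.0233 nats

Marginals: p(A) = (0.6400, 0.3600), p(B) = (0.6900, 0.3100).
I(A;B) = Σ p(x,y)·ln[p(x,y)/(p(x)p(y))].
  (α,0): 0.49·ln(1.1096) = 0.05096
  (α,1): 0.15·ln(0.7560) = -0.04195
  (β,0): 0.20·ln(0.8052) = -0.04334
  (β,1): 0.16·ln(1.4337) = 0.05764
Sum = 0.0233 nats.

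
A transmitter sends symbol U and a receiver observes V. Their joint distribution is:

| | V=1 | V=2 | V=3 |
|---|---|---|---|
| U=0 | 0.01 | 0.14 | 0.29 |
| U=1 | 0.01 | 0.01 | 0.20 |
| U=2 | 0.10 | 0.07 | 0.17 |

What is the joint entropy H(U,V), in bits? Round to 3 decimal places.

2.614 bits

H(U,V) = −Σ p(x,y)·log₂ p(x,y) over all 9 cells.
  cell (0,1): −0.01·log₂0.01 = 0.0664
  cell (0,2): −0.14·log₂0.14 = 0.3971
  cell (0,3): −0.29·log₂0.29 = 0.5179
  cell (1,1): −0.01·log₂0.01 = 0.0664
  cell (1,2): −0.01·log₂0.01 = 0.0664
  cell (1,3): −0.20·log₂0.20 = 0.4644
  cell (2,1): −0.10·log₂0.10 = 0.3322
  cell (2,2): −0.07·log₂0.07 = 0.2686
  cell (2,3): −0.17·log₂0.17 = 0.4346
Sum = 2.614 bits.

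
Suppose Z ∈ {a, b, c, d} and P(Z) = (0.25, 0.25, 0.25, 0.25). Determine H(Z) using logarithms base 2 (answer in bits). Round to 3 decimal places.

H(Z) = −Σ p·log₂ p.
  −(0.25)·log₂(0.25) = 0.5000
  −(0.25)·log₂(0.25) = 0.5000
  −(0.25)·log₂(0.25) = 0.5000
  −(0.25)·log₂(0.25) = 0.5000
Sum: 0.5000 + 0.5000 + 0.5000 + 0.5000 = 2.000 bits.

2.000 bits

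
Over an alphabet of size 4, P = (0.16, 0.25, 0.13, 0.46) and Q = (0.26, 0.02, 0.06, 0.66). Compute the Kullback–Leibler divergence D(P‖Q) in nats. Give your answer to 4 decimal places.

D(P‖Q) = Σ p·ln(p/q).
  0.16·ln(0.16/0.26) = -0.07768
  0.25·ln(0.25/0.02) = 0.63143
  0.13·ln(0.13/0.06) = 0.10051
  0.46·ln(0.46/0.66) = -0.16607
D(P‖Q) = 0.4882 nats.

0.4882 nats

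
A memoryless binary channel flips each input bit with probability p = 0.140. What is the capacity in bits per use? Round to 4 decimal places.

Binary symmetric channel: C = 1 − h₂(ε) where h₂ is the binary entropy function.
h₂(0.140) = −0.140·log₂0.140 − 0.860·log₂0.860 = 0.5842.
C = 1 − 0.5842 = 0.4158 bits per channel use.

0.4158 bits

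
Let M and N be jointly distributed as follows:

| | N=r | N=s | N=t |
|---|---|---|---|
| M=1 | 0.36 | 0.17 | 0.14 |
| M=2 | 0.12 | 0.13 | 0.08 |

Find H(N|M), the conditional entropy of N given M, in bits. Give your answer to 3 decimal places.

Chain rule: H(N|M) = H(M,N) − H(M).
Marginals: p(M) = (0.6700, 0.3300), p(N) = (0.4800, 0.3000, 0.2200).
H(M,N) = 2.4035 bits; H(M) = 0.9149 bits.
H(N|M) = 2.4035 − 0.9149 = 1.489 bits.

1.489 bits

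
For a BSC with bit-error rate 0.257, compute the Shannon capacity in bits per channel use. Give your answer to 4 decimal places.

0.1778 bits

Binary symmetric channel: C = 1 − h₂(ε) where h₂ is the binary entropy function.
h₂(0.257) = −0.257·log₂0.257 − 0.743·log₂0.743 = 0.8222.
C = 1 − 0.8222 = 0.1778 bits per channel use.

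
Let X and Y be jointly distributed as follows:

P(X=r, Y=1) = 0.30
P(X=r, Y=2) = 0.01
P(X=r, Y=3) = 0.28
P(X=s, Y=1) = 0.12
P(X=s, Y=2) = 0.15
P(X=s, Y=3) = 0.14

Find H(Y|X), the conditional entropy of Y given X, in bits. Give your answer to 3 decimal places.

1.300 bits

Marginals: p(X) = (0.5900, 0.4100), p(Y) = (0.4200, 0.1600, 0.4200).
H(Y|X) = Σ p(X) · H(Y|X=·).
  X=r: p=0.5900, H(Y|X=r) = 1.1062
  X=s: p=0.4100, H(Y|X=s) = 1.5789
Weighted sum = 1.300 bits.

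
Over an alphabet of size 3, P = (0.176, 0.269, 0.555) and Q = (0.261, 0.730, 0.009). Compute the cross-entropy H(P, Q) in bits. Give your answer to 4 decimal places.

H(P,Q) = −Σ p·log₂ q.
  −0.176·log₂(0.261) = 0.34107
  −0.269·log₂(0.730) = 0.12213
  −0.555·log₂(0.009) = 3.77170
H(P,Q) = 4.2349 bits.

4.2349 bits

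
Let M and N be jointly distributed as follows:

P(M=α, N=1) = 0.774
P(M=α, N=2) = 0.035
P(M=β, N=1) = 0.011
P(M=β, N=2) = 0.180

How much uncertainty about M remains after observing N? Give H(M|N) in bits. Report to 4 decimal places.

0.2213 bits

Chain rule: H(M|N) = H(M,N) − H(N).
Marginals: p(M) = (0.8090, 0.1910), p(N) = (0.7850, 0.2150).
H(M,N) = 0.9722 bits; H(N) = 0.7509 bits.
H(M|N) = 0.9722 − 0.7509 = 0.2213 bits.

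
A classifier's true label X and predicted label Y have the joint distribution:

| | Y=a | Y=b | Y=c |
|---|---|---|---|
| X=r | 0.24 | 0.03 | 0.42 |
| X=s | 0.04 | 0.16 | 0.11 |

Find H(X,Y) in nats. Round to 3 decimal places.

H(X,Y) = −Σ p(x,y)·ln p(x,y) over all 6 cells.
  cell (r,a): −0.24·ln0.24 = 0.3425
  cell (r,b): −0.03·ln0.03 = 0.1052
  cell (r,c): −0.42·ln0.42 = 0.3644
  cell (s,a): −0.04·ln0.04 = 0.1288
  cell (s,b): −0.16·ln0.16 = 0.2932
  cell (s,c): −0.11·ln0.11 = 0.2428
Sum = 1.477 nats.

1.477 nats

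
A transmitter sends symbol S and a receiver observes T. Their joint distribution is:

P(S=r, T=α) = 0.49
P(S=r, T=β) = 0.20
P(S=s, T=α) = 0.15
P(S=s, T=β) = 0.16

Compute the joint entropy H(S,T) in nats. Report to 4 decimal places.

1.2492 nats

H(S,T) = −Σ p(x,y)·ln p(x,y) over all 4 cells.
  cell (r,α): −0.49·ln0.49 = 0.34954
  cell (r,β): −0.20·ln0.20 = 0.32189
  cell (s,α): −0.15·ln0.15 = 0.28457
  cell (s,β): −0.16·ln0.16 = 0.29321
Sum = 1.2492 nats.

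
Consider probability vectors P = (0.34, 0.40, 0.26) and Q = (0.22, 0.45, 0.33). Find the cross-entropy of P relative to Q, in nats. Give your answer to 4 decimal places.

1.1225 nats

H(P,Q) = −Σ p·ln q.
  −0.34·ln(0.22) = 0.51480
  −0.40·ln(0.45) = 0.31940
  −0.26·ln(0.33) = 0.28825
H(P,Q) = 1.1225 nats.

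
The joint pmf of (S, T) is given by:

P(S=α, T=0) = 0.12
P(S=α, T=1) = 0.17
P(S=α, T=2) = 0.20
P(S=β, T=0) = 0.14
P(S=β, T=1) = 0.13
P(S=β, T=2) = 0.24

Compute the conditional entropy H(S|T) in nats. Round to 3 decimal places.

Chain rule: H(S|T) = H(S,T) − H(T).
Marginals: p(S) = (0.4900, 0.5100), p(T) = (0.2600, 0.3000, 0.4400).
H(S,T) = 1.7605 nats; H(T) = 1.0727 nats.
H(S|T) = 1.7605 − 1.0727 = 0.688 nats.

0.688 nats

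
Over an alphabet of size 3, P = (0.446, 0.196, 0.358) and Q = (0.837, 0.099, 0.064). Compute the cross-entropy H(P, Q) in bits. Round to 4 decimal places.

H(P,Q) = −Σ p·log₂ q.
  −0.446·log₂(0.837) = 0.11449
  −0.196·log₂(0.099) = 0.65394
  −0.358·log₂(0.064) = 1.41975
H(P,Q) = 2.1882 bits.

2.1882 bits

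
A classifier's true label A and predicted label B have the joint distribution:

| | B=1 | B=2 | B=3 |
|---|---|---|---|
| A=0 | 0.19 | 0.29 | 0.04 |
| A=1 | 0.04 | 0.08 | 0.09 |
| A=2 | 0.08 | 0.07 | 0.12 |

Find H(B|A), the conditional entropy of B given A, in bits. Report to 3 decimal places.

1.403 bits

Marginals: p(A) = (0.5200, 0.2100, 0.2700), p(B) = (0.3100, 0.4400, 0.2500).
H(B|A) = Σ p(A) · H(B|A=·).
  A=0: p=0.5200, H(B|A=0) = 1.2852
  A=1: p=0.2100, H(B|A=1) = 1.5100
  A=2: p=0.2700, H(B|A=2) = 1.5448
Weighted sum = 1.403 bits.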